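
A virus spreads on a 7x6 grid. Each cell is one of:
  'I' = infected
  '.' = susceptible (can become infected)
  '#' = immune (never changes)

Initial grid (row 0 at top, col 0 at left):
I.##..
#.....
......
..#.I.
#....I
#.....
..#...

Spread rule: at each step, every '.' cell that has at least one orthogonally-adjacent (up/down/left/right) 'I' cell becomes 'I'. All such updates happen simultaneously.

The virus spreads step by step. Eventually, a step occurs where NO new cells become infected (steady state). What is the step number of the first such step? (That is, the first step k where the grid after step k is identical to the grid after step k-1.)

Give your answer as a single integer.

Answer: 8

Derivation:
Step 0 (initial): 3 infected
Step 1: +6 new -> 9 infected
Step 2: +7 new -> 16 infected
Step 3: +9 new -> 25 infected
Step 4: +6 new -> 31 infected
Step 5: +2 new -> 33 infected
Step 6: +1 new -> 34 infected
Step 7: +1 new -> 35 infected
Step 8: +0 new -> 35 infected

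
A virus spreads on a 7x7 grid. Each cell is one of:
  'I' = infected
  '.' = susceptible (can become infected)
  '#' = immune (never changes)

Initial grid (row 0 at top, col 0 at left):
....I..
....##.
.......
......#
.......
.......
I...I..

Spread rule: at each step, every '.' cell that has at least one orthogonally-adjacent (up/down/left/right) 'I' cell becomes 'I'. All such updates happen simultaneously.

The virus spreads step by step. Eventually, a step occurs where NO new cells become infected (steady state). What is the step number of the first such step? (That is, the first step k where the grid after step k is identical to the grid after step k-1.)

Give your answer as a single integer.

Answer: 6

Derivation:
Step 0 (initial): 3 infected
Step 1: +7 new -> 10 infected
Step 2: +10 new -> 20 infected
Step 3: +11 new -> 31 infected
Step 4: +11 new -> 42 infected
Step 5: +4 new -> 46 infected
Step 6: +0 new -> 46 infected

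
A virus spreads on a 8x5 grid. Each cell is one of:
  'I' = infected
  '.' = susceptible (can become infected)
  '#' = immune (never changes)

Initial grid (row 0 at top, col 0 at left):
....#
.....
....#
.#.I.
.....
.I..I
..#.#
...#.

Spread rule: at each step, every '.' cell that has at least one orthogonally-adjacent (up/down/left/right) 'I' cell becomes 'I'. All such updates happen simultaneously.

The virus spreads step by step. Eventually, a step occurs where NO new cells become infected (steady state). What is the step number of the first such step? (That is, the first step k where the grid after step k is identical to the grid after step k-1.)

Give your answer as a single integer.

Step 0 (initial): 3 infected
Step 1: +10 new -> 13 infected
Step 2: +7 new -> 20 infected
Step 3: +7 new -> 27 infected
Step 4: +3 new -> 30 infected
Step 5: +2 new -> 32 infected
Step 6: +1 new -> 33 infected
Step 7: +0 new -> 33 infected

Answer: 7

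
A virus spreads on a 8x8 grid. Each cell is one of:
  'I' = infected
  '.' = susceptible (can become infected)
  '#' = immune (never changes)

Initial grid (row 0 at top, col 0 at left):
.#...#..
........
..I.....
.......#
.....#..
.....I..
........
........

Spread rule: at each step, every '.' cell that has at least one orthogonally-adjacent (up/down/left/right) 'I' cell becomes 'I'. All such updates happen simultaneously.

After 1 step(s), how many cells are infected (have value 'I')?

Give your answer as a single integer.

Step 0 (initial): 2 infected
Step 1: +7 new -> 9 infected

Answer: 9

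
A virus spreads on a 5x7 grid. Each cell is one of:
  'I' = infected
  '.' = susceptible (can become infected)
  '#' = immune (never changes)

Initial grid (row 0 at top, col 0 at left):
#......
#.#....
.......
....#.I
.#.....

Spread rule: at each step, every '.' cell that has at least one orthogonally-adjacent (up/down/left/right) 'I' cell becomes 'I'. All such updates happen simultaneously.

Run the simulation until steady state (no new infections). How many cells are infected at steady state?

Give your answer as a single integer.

Step 0 (initial): 1 infected
Step 1: +3 new -> 4 infected
Step 2: +3 new -> 7 infected
Step 3: +4 new -> 11 infected
Step 4: +4 new -> 15 infected
Step 5: +5 new -> 20 infected
Step 6: +3 new -> 23 infected
Step 7: +4 new -> 27 infected
Step 8: +2 new -> 29 infected
Step 9: +1 new -> 30 infected
Step 10: +0 new -> 30 infected

Answer: 30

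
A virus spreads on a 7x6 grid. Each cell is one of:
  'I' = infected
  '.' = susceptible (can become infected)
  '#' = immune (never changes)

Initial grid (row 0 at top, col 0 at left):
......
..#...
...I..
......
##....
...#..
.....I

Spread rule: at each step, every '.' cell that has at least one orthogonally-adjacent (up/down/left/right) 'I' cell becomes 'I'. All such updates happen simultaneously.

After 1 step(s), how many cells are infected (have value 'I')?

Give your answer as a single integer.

Answer: 8

Derivation:
Step 0 (initial): 2 infected
Step 1: +6 new -> 8 infected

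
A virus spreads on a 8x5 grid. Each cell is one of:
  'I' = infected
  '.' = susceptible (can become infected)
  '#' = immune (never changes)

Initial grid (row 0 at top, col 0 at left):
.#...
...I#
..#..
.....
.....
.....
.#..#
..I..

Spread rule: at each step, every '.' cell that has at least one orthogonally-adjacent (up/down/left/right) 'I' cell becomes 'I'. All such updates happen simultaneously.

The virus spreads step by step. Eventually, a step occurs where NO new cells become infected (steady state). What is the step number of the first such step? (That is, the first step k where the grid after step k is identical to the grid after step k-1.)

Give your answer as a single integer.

Step 0 (initial): 2 infected
Step 1: +6 new -> 8 infected
Step 2: +9 new -> 17 infected
Step 3: +9 new -> 26 infected
Step 4: +7 new -> 33 infected
Step 5: +2 new -> 35 infected
Step 6: +0 new -> 35 infected

Answer: 6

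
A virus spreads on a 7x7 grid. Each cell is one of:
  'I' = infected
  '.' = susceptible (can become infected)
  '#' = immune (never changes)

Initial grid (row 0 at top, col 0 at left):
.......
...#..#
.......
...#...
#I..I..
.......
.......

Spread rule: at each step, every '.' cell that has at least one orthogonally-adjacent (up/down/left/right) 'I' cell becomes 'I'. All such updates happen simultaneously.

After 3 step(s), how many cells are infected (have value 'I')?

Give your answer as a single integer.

Answer: 33

Derivation:
Step 0 (initial): 2 infected
Step 1: +7 new -> 9 infected
Step 2: +12 new -> 21 infected
Step 3: +12 new -> 33 infected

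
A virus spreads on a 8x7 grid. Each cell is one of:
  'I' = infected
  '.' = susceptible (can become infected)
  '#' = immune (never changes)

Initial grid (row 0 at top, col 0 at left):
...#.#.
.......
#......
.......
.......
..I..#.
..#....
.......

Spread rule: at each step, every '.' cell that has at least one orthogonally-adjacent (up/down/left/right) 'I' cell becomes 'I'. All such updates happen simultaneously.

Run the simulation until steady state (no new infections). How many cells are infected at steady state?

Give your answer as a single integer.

Step 0 (initial): 1 infected
Step 1: +3 new -> 4 infected
Step 2: +7 new -> 11 infected
Step 3: +9 new -> 20 infected
Step 4: +10 new -> 30 infected
Step 5: +8 new -> 38 infected
Step 6: +7 new -> 45 infected
Step 7: +4 new -> 49 infected
Step 8: +1 new -> 50 infected
Step 9: +1 new -> 51 infected
Step 10: +0 new -> 51 infected

Answer: 51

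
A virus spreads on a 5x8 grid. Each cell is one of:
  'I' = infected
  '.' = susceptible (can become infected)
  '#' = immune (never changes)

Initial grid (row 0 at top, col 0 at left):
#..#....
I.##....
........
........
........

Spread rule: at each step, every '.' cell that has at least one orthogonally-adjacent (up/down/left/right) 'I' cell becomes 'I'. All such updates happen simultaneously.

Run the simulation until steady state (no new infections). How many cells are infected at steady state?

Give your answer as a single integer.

Answer: 36

Derivation:
Step 0 (initial): 1 infected
Step 1: +2 new -> 3 infected
Step 2: +3 new -> 6 infected
Step 3: +4 new -> 10 infected
Step 4: +3 new -> 13 infected
Step 5: +3 new -> 16 infected
Step 6: +4 new -> 20 infected
Step 7: +5 new -> 25 infected
Step 8: +5 new -> 30 infected
Step 9: +4 new -> 34 infected
Step 10: +2 new -> 36 infected
Step 11: +0 new -> 36 infected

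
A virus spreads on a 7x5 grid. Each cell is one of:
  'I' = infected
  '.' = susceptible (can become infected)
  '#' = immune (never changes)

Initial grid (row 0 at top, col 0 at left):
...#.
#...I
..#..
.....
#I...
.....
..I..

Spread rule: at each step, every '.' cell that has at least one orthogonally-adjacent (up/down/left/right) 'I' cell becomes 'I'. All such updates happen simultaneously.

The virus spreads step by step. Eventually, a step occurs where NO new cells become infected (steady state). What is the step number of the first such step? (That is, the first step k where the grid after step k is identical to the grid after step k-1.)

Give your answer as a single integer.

Step 0 (initial): 3 infected
Step 1: +9 new -> 12 infected
Step 2: +11 new -> 23 infected
Step 3: +6 new -> 29 infected
Step 4: +1 new -> 30 infected
Step 5: +1 new -> 31 infected
Step 6: +0 new -> 31 infected

Answer: 6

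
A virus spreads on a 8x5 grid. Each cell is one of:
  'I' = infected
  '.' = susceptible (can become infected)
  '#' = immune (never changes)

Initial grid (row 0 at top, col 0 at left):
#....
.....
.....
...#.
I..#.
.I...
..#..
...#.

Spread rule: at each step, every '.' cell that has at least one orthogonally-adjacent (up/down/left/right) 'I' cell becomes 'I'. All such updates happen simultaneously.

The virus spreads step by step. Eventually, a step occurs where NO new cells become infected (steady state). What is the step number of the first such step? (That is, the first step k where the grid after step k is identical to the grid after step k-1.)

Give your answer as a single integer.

Answer: 9

Derivation:
Step 0 (initial): 2 infected
Step 1: +5 new -> 7 infected
Step 2: +6 new -> 13 infected
Step 3: +7 new -> 20 infected
Step 4: +4 new -> 24 infected
Step 5: +5 new -> 29 infected
Step 6: +3 new -> 32 infected
Step 7: +2 new -> 34 infected
Step 8: +1 new -> 35 infected
Step 9: +0 new -> 35 infected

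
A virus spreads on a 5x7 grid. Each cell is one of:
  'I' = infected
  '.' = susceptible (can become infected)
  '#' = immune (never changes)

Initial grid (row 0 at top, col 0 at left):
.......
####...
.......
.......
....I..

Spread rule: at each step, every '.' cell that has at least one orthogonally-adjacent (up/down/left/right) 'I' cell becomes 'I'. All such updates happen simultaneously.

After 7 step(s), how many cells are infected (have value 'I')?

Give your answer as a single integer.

Answer: 30

Derivation:
Step 0 (initial): 1 infected
Step 1: +3 new -> 4 infected
Step 2: +5 new -> 9 infected
Step 3: +6 new -> 15 infected
Step 4: +6 new -> 21 infected
Step 5: +5 new -> 26 infected
Step 6: +3 new -> 29 infected
Step 7: +1 new -> 30 infected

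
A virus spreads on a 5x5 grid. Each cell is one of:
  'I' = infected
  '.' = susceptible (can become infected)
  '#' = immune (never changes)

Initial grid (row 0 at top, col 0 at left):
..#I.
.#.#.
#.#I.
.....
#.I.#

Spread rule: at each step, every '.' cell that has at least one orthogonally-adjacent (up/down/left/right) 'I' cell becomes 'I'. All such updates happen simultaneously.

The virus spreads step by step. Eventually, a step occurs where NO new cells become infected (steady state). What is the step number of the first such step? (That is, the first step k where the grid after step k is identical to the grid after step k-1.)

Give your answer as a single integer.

Step 0 (initial): 3 infected
Step 1: +6 new -> 9 infected
Step 2: +3 new -> 12 infected
Step 3: +2 new -> 14 infected
Step 4: +0 new -> 14 infected

Answer: 4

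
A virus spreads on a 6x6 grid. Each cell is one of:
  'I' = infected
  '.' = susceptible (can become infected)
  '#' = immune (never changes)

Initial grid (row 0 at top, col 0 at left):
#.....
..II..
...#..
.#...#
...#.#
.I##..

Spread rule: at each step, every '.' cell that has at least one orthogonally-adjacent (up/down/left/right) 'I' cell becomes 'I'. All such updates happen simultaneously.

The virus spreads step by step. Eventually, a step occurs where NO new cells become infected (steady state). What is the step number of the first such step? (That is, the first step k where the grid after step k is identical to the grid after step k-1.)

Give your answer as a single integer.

Step 0 (initial): 3 infected
Step 1: +7 new -> 10 infected
Step 2: +9 new -> 19 infected
Step 3: +6 new -> 25 infected
Step 4: +1 new -> 26 infected
Step 5: +1 new -> 27 infected
Step 6: +1 new -> 28 infected
Step 7: +0 new -> 28 infected

Answer: 7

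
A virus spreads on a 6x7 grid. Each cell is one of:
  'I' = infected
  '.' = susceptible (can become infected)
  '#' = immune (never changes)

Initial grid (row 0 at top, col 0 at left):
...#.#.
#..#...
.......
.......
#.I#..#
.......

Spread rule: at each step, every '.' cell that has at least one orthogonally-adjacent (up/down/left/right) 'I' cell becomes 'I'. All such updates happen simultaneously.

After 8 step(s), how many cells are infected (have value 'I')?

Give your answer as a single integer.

Step 0 (initial): 1 infected
Step 1: +3 new -> 4 infected
Step 2: +5 new -> 9 infected
Step 3: +7 new -> 16 infected
Step 4: +7 new -> 23 infected
Step 5: +6 new -> 29 infected
Step 6: +4 new -> 33 infected
Step 7: +1 new -> 34 infected
Step 8: +1 new -> 35 infected

Answer: 35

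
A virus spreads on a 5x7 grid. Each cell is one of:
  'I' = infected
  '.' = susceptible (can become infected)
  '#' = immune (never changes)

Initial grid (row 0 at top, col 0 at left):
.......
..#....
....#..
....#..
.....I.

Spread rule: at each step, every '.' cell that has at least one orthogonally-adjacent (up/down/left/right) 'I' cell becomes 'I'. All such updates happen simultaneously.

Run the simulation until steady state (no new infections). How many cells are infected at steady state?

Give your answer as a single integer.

Answer: 32

Derivation:
Step 0 (initial): 1 infected
Step 1: +3 new -> 4 infected
Step 2: +3 new -> 7 infected
Step 3: +4 new -> 11 infected
Step 4: +6 new -> 17 infected
Step 5: +6 new -> 23 infected
Step 6: +3 new -> 26 infected
Step 7: +3 new -> 29 infected
Step 8: +2 new -> 31 infected
Step 9: +1 new -> 32 infected
Step 10: +0 new -> 32 infected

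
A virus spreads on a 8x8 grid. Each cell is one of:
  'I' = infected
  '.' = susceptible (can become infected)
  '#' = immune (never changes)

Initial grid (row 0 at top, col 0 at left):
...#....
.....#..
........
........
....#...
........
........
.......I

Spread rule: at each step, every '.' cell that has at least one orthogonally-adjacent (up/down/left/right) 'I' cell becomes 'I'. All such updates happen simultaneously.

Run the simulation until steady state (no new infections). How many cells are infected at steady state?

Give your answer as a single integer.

Step 0 (initial): 1 infected
Step 1: +2 new -> 3 infected
Step 2: +3 new -> 6 infected
Step 3: +4 new -> 10 infected
Step 4: +5 new -> 15 infected
Step 5: +6 new -> 21 infected
Step 6: +6 new -> 27 infected
Step 7: +8 new -> 35 infected
Step 8: +6 new -> 41 infected
Step 9: +6 new -> 47 infected
Step 10: +5 new -> 52 infected
Step 11: +3 new -> 55 infected
Step 12: +3 new -> 58 infected
Step 13: +2 new -> 60 infected
Step 14: +1 new -> 61 infected
Step 15: +0 new -> 61 infected

Answer: 61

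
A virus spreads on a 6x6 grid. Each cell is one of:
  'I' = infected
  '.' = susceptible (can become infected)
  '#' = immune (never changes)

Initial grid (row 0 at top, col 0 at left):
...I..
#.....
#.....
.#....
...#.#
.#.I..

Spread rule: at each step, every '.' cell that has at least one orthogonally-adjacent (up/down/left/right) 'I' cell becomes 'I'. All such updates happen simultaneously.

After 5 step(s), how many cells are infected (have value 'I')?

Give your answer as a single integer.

Step 0 (initial): 2 infected
Step 1: +5 new -> 7 infected
Step 2: +8 new -> 15 infected
Step 3: +9 new -> 24 infected
Step 4: +4 new -> 28 infected
Step 5: +2 new -> 30 infected

Answer: 30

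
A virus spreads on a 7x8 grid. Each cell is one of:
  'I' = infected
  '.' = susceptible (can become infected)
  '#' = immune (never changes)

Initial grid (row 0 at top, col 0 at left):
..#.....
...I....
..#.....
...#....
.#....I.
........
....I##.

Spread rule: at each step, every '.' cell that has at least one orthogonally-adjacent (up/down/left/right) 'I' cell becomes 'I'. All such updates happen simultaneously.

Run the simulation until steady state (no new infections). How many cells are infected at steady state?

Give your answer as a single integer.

Answer: 50

Derivation:
Step 0 (initial): 3 infected
Step 1: +10 new -> 13 infected
Step 2: +12 new -> 25 infected
Step 3: +12 new -> 37 infected
Step 4: +8 new -> 45 infected
Step 5: +4 new -> 49 infected
Step 6: +1 new -> 50 infected
Step 7: +0 new -> 50 infected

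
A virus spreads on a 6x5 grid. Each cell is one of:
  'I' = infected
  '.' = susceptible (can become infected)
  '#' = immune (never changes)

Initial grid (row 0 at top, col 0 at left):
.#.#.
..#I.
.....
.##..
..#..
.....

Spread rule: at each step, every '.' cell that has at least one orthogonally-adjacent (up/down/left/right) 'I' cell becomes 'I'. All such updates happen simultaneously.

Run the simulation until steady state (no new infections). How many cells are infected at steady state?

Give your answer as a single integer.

Step 0 (initial): 1 infected
Step 1: +2 new -> 3 infected
Step 2: +4 new -> 7 infected
Step 3: +3 new -> 10 infected
Step 4: +4 new -> 14 infected
Step 5: +4 new -> 18 infected
Step 6: +3 new -> 21 infected
Step 7: +2 new -> 23 infected
Step 8: +0 new -> 23 infected

Answer: 23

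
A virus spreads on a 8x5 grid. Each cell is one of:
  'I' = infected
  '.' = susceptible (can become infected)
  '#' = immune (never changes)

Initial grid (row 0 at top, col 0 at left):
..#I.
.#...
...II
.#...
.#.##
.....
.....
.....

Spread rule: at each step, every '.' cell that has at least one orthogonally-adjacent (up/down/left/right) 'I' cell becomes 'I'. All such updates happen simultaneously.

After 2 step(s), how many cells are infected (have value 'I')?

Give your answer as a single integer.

Answer: 12

Derivation:
Step 0 (initial): 3 infected
Step 1: +6 new -> 9 infected
Step 2: +3 new -> 12 infected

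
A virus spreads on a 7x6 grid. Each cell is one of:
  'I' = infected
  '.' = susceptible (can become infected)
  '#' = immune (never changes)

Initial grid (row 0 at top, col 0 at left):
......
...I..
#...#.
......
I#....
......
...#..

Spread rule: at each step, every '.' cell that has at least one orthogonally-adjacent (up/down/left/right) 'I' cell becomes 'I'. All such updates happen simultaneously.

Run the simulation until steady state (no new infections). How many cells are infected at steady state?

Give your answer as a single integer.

Step 0 (initial): 2 infected
Step 1: +6 new -> 8 infected
Step 2: +9 new -> 17 infected
Step 3: +10 new -> 27 infected
Step 4: +6 new -> 33 infected
Step 5: +2 new -> 35 infected
Step 6: +2 new -> 37 infected
Step 7: +1 new -> 38 infected
Step 8: +0 new -> 38 infected

Answer: 38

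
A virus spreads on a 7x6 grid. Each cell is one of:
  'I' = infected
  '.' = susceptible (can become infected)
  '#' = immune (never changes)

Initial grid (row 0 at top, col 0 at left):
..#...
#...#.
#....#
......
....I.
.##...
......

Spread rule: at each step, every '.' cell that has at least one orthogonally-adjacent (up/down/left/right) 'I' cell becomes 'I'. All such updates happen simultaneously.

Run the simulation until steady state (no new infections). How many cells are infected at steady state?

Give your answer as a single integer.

Answer: 35

Derivation:
Step 0 (initial): 1 infected
Step 1: +4 new -> 5 infected
Step 2: +7 new -> 12 infected
Step 3: +5 new -> 17 infected
Step 4: +5 new -> 22 infected
Step 5: +6 new -> 28 infected
Step 6: +3 new -> 31 infected
Step 7: +2 new -> 33 infected
Step 8: +2 new -> 35 infected
Step 9: +0 new -> 35 infected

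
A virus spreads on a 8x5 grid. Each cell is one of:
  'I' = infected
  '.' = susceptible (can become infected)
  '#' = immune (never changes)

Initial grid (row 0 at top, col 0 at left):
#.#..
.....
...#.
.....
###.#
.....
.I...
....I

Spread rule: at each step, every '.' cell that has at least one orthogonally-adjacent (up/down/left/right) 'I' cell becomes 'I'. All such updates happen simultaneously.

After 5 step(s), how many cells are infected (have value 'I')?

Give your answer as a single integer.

Answer: 17

Derivation:
Step 0 (initial): 2 infected
Step 1: +6 new -> 8 infected
Step 2: +6 new -> 14 infected
Step 3: +1 new -> 15 infected
Step 4: +1 new -> 16 infected
Step 5: +1 new -> 17 infected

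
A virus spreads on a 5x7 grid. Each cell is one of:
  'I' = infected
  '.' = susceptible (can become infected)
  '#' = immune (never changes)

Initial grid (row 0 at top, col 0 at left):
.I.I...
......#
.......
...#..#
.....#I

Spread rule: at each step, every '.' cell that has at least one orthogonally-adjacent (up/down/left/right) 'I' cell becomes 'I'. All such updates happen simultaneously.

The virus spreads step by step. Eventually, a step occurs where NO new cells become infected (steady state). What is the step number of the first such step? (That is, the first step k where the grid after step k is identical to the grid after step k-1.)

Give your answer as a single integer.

Answer: 7

Derivation:
Step 0 (initial): 3 infected
Step 1: +5 new -> 8 infected
Step 2: +6 new -> 14 infected
Step 3: +6 new -> 20 infected
Step 4: +5 new -> 25 infected
Step 5: +5 new -> 30 infected
Step 6: +1 new -> 31 infected
Step 7: +0 new -> 31 infected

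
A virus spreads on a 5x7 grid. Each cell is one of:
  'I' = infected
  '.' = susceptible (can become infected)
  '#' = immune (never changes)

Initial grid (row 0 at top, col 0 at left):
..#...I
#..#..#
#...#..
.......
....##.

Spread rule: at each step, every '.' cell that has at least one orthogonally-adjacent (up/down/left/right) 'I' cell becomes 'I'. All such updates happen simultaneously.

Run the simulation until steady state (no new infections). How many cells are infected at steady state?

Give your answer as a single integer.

Answer: 27

Derivation:
Step 0 (initial): 1 infected
Step 1: +1 new -> 2 infected
Step 2: +2 new -> 4 infected
Step 3: +3 new -> 7 infected
Step 4: +2 new -> 9 infected
Step 5: +2 new -> 11 infected
Step 6: +2 new -> 13 infected
Step 7: +3 new -> 16 infected
Step 8: +3 new -> 19 infected
Step 9: +4 new -> 23 infected
Step 10: +2 new -> 25 infected
Step 11: +1 new -> 26 infected
Step 12: +1 new -> 27 infected
Step 13: +0 new -> 27 infected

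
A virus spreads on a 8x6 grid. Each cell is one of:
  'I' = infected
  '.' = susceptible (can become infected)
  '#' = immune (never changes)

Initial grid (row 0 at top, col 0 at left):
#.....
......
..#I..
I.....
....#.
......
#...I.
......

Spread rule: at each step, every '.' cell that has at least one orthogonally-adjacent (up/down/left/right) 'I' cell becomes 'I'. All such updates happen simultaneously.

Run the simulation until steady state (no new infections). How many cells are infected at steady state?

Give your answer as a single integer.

Answer: 44

Derivation:
Step 0 (initial): 3 infected
Step 1: +10 new -> 13 infected
Step 2: +16 new -> 29 infected
Step 3: +11 new -> 40 infected
Step 4: +3 new -> 43 infected
Step 5: +1 new -> 44 infected
Step 6: +0 new -> 44 infected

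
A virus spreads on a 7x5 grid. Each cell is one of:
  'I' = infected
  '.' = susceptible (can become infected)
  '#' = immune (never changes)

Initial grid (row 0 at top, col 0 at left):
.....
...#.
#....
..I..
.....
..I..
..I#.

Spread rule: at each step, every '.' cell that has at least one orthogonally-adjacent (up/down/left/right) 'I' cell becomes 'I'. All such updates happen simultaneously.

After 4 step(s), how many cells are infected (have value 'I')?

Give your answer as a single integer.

Step 0 (initial): 3 infected
Step 1: +7 new -> 10 infected
Step 2: +10 new -> 20 infected
Step 3: +6 new -> 26 infected
Step 4: +4 new -> 30 infected

Answer: 30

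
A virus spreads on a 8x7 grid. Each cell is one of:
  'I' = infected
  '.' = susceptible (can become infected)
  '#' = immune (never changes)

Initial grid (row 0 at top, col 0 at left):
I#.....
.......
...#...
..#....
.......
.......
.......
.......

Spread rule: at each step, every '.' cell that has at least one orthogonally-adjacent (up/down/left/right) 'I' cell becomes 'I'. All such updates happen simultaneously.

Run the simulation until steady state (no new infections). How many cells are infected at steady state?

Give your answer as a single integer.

Answer: 53

Derivation:
Step 0 (initial): 1 infected
Step 1: +1 new -> 2 infected
Step 2: +2 new -> 4 infected
Step 3: +3 new -> 7 infected
Step 4: +5 new -> 12 infected
Step 5: +4 new -> 16 infected
Step 6: +6 new -> 22 infected
Step 7: +8 new -> 30 infected
Step 8: +8 new -> 38 infected
Step 9: +5 new -> 43 infected
Step 10: +4 new -> 47 infected
Step 11: +3 new -> 50 infected
Step 12: +2 new -> 52 infected
Step 13: +1 new -> 53 infected
Step 14: +0 new -> 53 infected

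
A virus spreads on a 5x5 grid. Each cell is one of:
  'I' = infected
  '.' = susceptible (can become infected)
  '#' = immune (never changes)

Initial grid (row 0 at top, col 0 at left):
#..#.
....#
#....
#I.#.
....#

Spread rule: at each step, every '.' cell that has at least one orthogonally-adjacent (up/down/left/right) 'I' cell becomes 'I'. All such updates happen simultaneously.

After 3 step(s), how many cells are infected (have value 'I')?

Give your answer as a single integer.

Answer: 13

Derivation:
Step 0 (initial): 1 infected
Step 1: +3 new -> 4 infected
Step 2: +4 new -> 8 infected
Step 3: +5 new -> 13 infected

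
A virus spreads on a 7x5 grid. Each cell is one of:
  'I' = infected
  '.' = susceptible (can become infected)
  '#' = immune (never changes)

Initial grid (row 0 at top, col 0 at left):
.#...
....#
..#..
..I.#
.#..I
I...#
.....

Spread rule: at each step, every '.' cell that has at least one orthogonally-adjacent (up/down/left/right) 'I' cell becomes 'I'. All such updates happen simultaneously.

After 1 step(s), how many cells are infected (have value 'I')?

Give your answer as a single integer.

Answer: 10

Derivation:
Step 0 (initial): 3 infected
Step 1: +7 new -> 10 infected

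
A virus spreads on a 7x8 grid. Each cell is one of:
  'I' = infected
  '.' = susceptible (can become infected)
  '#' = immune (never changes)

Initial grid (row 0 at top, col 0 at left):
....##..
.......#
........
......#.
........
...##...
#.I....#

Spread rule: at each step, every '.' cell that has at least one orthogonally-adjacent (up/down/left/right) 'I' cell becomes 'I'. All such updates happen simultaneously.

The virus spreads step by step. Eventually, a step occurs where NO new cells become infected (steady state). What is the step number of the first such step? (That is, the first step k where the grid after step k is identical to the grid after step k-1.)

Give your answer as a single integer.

Answer: 12

Derivation:
Step 0 (initial): 1 infected
Step 1: +3 new -> 4 infected
Step 2: +3 new -> 7 infected
Step 3: +5 new -> 12 infected
Step 4: +7 new -> 19 infected
Step 5: +7 new -> 26 infected
Step 6: +8 new -> 34 infected
Step 7: +6 new -> 40 infected
Step 8: +4 new -> 44 infected
Step 9: +2 new -> 46 infected
Step 10: +1 new -> 47 infected
Step 11: +1 new -> 48 infected
Step 12: +0 new -> 48 infected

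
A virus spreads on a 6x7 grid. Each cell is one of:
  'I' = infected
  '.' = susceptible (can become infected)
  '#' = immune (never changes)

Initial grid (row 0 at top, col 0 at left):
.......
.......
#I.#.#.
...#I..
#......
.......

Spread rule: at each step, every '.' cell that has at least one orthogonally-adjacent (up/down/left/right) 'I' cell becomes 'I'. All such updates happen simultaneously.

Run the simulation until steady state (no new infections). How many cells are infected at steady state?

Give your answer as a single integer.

Answer: 37

Derivation:
Step 0 (initial): 2 infected
Step 1: +6 new -> 8 infected
Step 2: +11 new -> 19 infected
Step 3: +11 new -> 30 infected
Step 4: +6 new -> 36 infected
Step 5: +1 new -> 37 infected
Step 6: +0 new -> 37 infected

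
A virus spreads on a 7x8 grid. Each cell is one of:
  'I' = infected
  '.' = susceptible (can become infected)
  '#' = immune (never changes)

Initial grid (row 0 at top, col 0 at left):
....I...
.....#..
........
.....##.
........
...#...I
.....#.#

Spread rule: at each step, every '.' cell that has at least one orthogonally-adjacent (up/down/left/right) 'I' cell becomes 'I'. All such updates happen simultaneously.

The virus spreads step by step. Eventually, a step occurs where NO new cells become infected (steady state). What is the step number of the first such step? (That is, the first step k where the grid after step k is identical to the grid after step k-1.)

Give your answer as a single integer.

Step 0 (initial): 2 infected
Step 1: +5 new -> 7 infected
Step 2: +8 new -> 15 infected
Step 3: +10 new -> 25 infected
Step 4: +8 new -> 33 infected
Step 5: +5 new -> 38 infected
Step 6: +4 new -> 42 infected
Step 7: +4 new -> 46 infected
Step 8: +3 new -> 49 infected
Step 9: +1 new -> 50 infected
Step 10: +0 new -> 50 infected

Answer: 10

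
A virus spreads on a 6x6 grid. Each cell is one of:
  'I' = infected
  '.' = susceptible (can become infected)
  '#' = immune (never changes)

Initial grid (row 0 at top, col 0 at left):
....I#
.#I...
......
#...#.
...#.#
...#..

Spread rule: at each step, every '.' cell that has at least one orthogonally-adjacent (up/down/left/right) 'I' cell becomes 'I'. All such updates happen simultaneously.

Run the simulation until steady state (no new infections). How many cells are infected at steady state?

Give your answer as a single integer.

Step 0 (initial): 2 infected
Step 1: +5 new -> 7 infected
Step 2: +6 new -> 13 infected
Step 3: +6 new -> 19 infected
Step 4: +4 new -> 23 infected
Step 5: +2 new -> 25 infected
Step 6: +1 new -> 26 infected
Step 7: +0 new -> 26 infected

Answer: 26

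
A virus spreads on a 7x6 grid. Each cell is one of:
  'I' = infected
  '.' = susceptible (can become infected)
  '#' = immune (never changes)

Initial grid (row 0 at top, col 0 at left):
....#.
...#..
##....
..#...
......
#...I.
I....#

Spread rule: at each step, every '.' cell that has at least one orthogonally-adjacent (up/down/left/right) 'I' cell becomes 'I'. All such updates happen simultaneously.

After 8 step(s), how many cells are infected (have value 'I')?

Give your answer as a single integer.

Step 0 (initial): 2 infected
Step 1: +5 new -> 7 infected
Step 2: +7 new -> 14 infected
Step 3: +5 new -> 19 infected
Step 4: +5 new -> 24 infected
Step 5: +3 new -> 27 infected
Step 6: +2 new -> 29 infected
Step 7: +2 new -> 31 infected
Step 8: +3 new -> 34 infected

Answer: 34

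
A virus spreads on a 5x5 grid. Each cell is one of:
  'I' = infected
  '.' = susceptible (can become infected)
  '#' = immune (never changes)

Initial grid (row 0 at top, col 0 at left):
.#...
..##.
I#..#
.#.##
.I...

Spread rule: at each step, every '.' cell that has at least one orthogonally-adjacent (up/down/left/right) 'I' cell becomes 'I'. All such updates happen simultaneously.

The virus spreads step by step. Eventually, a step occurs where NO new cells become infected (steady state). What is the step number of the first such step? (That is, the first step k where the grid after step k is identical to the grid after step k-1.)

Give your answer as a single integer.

Answer: 5

Derivation:
Step 0 (initial): 2 infected
Step 1: +4 new -> 6 infected
Step 2: +4 new -> 10 infected
Step 3: +2 new -> 12 infected
Step 4: +1 new -> 13 infected
Step 5: +0 new -> 13 infected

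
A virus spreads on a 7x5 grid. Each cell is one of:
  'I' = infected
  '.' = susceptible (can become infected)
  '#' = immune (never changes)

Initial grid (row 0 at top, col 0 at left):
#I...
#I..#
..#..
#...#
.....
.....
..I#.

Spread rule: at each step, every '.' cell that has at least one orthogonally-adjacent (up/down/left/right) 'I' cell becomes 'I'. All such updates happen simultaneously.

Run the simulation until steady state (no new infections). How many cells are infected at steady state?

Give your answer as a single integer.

Step 0 (initial): 3 infected
Step 1: +5 new -> 8 infected
Step 2: +8 new -> 16 infected
Step 3: +7 new -> 23 infected
Step 4: +5 new -> 28 infected
Step 5: +0 new -> 28 infected

Answer: 28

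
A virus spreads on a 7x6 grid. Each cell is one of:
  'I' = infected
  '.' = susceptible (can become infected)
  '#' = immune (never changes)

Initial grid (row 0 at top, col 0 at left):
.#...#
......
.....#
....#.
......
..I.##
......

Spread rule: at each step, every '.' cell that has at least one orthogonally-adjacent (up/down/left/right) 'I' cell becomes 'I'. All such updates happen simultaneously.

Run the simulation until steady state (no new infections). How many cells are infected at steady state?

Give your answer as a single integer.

Step 0 (initial): 1 infected
Step 1: +4 new -> 5 infected
Step 2: +6 new -> 11 infected
Step 3: +7 new -> 18 infected
Step 4: +6 new -> 24 infected
Step 5: +6 new -> 30 infected
Step 6: +3 new -> 33 infected
Step 7: +3 new -> 36 infected
Step 8: +0 new -> 36 infected

Answer: 36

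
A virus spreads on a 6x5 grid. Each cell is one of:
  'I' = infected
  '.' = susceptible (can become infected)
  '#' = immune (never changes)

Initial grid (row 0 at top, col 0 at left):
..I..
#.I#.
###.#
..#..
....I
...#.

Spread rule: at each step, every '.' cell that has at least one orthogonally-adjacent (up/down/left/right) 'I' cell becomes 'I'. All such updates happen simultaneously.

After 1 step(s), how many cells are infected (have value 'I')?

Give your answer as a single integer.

Step 0 (initial): 3 infected
Step 1: +6 new -> 9 infected

Answer: 9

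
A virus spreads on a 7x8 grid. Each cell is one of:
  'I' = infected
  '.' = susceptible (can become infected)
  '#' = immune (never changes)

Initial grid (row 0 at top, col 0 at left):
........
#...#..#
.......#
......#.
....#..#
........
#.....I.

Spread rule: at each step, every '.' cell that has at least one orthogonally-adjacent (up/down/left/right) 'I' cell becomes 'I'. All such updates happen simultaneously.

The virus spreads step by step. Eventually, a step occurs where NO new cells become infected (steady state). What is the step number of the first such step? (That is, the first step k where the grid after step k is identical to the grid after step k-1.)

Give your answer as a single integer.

Answer: 13

Derivation:
Step 0 (initial): 1 infected
Step 1: +3 new -> 4 infected
Step 2: +4 new -> 8 infected
Step 3: +3 new -> 11 infected
Step 4: +3 new -> 14 infected
Step 5: +5 new -> 19 infected
Step 6: +6 new -> 25 infected
Step 7: +6 new -> 31 infected
Step 8: +6 new -> 37 infected
Step 9: +5 new -> 42 infected
Step 10: +3 new -> 45 infected
Step 11: +1 new -> 46 infected
Step 12: +1 new -> 47 infected
Step 13: +0 new -> 47 infected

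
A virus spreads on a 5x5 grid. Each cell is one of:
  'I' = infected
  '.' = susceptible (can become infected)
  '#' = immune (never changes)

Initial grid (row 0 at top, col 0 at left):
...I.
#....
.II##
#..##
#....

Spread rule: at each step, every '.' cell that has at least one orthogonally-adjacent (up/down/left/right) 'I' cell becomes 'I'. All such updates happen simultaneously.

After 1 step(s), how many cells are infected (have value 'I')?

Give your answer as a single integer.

Answer: 11

Derivation:
Step 0 (initial): 3 infected
Step 1: +8 new -> 11 infected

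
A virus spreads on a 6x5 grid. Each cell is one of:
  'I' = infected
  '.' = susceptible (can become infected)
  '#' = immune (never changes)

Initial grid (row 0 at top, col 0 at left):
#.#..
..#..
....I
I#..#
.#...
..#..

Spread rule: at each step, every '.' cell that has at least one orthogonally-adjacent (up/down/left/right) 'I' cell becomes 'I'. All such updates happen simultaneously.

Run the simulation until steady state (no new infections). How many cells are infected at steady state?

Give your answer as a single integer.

Step 0 (initial): 2 infected
Step 1: +4 new -> 6 infected
Step 2: +7 new -> 13 infected
Step 3: +5 new -> 18 infected
Step 4: +4 new -> 22 infected
Step 5: +1 new -> 23 infected
Step 6: +0 new -> 23 infected

Answer: 23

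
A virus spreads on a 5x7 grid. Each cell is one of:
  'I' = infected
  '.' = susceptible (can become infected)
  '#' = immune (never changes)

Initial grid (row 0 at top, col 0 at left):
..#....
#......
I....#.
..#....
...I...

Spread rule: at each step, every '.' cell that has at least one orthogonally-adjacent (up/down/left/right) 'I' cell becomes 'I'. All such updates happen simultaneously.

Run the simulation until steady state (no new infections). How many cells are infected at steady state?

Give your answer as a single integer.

Step 0 (initial): 2 infected
Step 1: +5 new -> 7 infected
Step 2: +8 new -> 15 infected
Step 3: +6 new -> 21 infected
Step 4: +4 new -> 25 infected
Step 5: +3 new -> 28 infected
Step 6: +2 new -> 30 infected
Step 7: +1 new -> 31 infected
Step 8: +0 new -> 31 infected

Answer: 31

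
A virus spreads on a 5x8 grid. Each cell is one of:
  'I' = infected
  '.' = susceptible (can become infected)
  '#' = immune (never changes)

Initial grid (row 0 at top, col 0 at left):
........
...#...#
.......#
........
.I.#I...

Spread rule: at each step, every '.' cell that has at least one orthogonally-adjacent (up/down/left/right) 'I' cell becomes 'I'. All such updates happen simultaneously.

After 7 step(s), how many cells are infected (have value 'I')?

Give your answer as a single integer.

Step 0 (initial): 2 infected
Step 1: +5 new -> 7 infected
Step 2: +7 new -> 14 infected
Step 3: +8 new -> 22 infected
Step 4: +7 new -> 29 infected
Step 5: +5 new -> 34 infected
Step 6: +1 new -> 35 infected
Step 7: +1 new -> 36 infected

Answer: 36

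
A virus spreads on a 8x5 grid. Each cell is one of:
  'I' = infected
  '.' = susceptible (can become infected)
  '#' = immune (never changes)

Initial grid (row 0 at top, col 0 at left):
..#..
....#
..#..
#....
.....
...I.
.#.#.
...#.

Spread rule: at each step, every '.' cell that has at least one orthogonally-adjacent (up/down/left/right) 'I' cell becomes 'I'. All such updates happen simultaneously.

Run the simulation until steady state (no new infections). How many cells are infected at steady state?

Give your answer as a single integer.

Step 0 (initial): 1 infected
Step 1: +3 new -> 4 infected
Step 2: +6 new -> 10 infected
Step 3: +7 new -> 17 infected
Step 4: +6 new -> 23 infected
Step 5: +4 new -> 27 infected
Step 6: +3 new -> 30 infected
Step 7: +2 new -> 32 infected
Step 8: +1 new -> 33 infected
Step 9: +0 new -> 33 infected

Answer: 33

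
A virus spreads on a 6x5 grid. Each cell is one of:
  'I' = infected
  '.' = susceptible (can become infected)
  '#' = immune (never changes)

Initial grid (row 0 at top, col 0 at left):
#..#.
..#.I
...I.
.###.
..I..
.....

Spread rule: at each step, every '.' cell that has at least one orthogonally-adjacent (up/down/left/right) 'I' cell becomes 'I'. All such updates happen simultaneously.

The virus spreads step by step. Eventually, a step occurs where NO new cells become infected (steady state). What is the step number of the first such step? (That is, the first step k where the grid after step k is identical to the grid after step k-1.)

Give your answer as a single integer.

Answer: 6

Derivation:
Step 0 (initial): 3 infected
Step 1: +7 new -> 10 infected
Step 2: +6 new -> 16 infected
Step 3: +5 new -> 21 infected
Step 4: +2 new -> 23 infected
Step 5: +1 new -> 24 infected
Step 6: +0 new -> 24 infected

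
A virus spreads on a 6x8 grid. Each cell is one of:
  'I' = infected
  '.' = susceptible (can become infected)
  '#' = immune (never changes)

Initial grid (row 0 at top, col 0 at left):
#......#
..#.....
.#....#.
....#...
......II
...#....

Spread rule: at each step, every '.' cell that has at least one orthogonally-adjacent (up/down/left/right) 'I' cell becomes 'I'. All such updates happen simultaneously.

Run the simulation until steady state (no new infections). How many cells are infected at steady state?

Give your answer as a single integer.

Answer: 41

Derivation:
Step 0 (initial): 2 infected
Step 1: +5 new -> 7 infected
Step 2: +4 new -> 11 infected
Step 3: +4 new -> 15 infected
Step 4: +5 new -> 20 infected
Step 5: +7 new -> 27 infected
Step 6: +6 new -> 33 infected
Step 7: +3 new -> 36 infected
Step 8: +2 new -> 38 infected
Step 9: +2 new -> 40 infected
Step 10: +1 new -> 41 infected
Step 11: +0 new -> 41 infected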